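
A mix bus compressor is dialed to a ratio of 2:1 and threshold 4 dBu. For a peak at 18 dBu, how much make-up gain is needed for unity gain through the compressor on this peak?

Without make-up, output = threshold + overshoot/2 = 4 + 7 = 11 dBu.
Gap to target: 7 dB.

7 dB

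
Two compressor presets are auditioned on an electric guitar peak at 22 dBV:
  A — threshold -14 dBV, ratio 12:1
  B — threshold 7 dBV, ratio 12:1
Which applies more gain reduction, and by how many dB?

A, by 19.25 dB

A: GR = 36 − 36/12 = 33 dB.
B: GR = 15 − 15/12 = 13.75 dB.
A applies 19.25 dB more gain reduction.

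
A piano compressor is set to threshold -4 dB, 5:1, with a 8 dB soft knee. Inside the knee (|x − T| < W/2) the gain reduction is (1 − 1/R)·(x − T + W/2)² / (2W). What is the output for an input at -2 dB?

x − T + W/2 = -2 − (-4) + 4 = 6.
GR = (1 − 1/5) × 6² / 16 = 0.8 × 36 / 16 = 1.8 dB.
Output = -2 − 1.8 = -3.8 dB.

-3.8 dB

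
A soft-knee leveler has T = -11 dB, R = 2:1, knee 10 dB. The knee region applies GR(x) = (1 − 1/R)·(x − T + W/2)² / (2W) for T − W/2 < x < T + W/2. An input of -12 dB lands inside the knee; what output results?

-12.4 dB

x − T + W/2 = -12 − (-11) + 5 = 4.
GR = (1 − 1/2) × 4² / 20 = 0.5 × 16 / 20 = 0.4 dB.
Output = -12 − 0.4 = -12.4 dB.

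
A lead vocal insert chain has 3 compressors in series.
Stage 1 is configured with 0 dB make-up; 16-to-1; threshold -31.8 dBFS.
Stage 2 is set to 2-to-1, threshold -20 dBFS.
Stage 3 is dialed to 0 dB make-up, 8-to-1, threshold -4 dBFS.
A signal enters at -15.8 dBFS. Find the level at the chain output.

-30.8 dBFS

Stage 1: -15.8 dBFS is 16 dB over -31.8 dBFS; at 16:1 that becomes 1 dB over, giving -30.8 dBFS.
Stage 2: below threshold (-30.8 ≤ -20); passes unchanged; output -30.8 dBFS.
Stage 3: -30.8 dBFS ≤ -4 dBFS, so stage 3 doesn't engage; output -30.8 dBFS.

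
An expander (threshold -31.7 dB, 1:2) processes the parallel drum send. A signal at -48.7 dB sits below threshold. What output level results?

-65.7 dB

Undershoot = (-31.7) − (-48.7) = 17 dB.
At 1:2, that expands to 34 dB under threshold.
Output = -31.7 − 34 = -65.7 dB.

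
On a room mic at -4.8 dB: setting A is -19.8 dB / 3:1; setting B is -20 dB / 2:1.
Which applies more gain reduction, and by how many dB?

A: 15 dB over, compressed to 5 dB over, so 10 dB of GR.
B: 15.2 dB over, compressed to 7.6 dB over, so 7.6 dB of GR.
A applies 2.4 dB more gain reduction.

A, by 2.4 dB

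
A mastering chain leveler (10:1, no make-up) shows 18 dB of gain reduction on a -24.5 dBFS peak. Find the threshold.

Input is 20 dB above T (since output overshoot × R = input overshoot: (-42.5 − T)·10 = -24.5 − T gives T = -44.5 dBFS).
Check: -44.5 + (-24.5 − (-44.5))/10 = -44.5 + 2 = -42.5 dBFS. ✓

-44.5 dBFS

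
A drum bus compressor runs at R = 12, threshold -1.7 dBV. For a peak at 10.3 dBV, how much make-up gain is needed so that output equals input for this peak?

Overshoot 12 dB → 12/12 = 1 dB after compression, so the compressed level is -1.7 + 1 = -0.7 dBV.
Make-up = target − compressed = 10.3 − (-0.7) = 11 dB.

11 dB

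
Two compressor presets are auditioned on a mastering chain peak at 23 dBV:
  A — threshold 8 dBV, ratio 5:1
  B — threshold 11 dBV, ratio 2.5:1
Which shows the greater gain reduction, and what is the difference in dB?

A, by 4.8 dB

A: overshoot 15 dB → output overshoot 3 dB → GR 12 dB.
B: overshoot 12 dB → output overshoot 4.8 dB → GR 7.2 dB.
Difference: 4.8 dB in favour of A.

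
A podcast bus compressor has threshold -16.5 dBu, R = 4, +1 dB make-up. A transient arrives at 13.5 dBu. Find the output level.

Overshoot: 13.5 − (-16.5) = 30 dB.
The 30 dB excess becomes 7.5 dB after 4:1 reduction.
Output = -16.5 + 7.5 = -9 dBu; make-up adds 1 dB, giving -8 dBu.

-8 dBu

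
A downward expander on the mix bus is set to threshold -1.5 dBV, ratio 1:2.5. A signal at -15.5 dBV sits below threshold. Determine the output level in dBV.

Below threshold, a 1:2.5 expander applies gain = (2.5−1)×(T − x) of attenuation.
(2.5−1) × 14 = 21 dB, so output = -15.5 − 21 = -36.5 dBV.

-36.5 dBV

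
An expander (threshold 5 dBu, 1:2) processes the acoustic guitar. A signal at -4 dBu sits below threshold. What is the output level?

-13 dBu

Below threshold, a 1:2 expander applies gain = (2−1)×(T − x) of attenuation.
(2−1) × 9 = 9 dB, so output = -4 − 9 = -13 dBu.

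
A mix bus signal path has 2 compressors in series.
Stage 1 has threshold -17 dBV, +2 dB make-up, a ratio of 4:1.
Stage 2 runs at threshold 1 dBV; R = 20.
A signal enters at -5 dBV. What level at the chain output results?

-12 dBV

Stage 1: overshoot 12 dB → 12/4 = 3 dB → -14 dBV; +2 dB make-up → -12 dBV.
Stage 2: -12 dBV is at or below the 1 dBV threshold — no compression; output -12 dBV.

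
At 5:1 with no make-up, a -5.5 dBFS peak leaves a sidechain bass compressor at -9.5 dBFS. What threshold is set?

-10.5 dBFS

Gain reduction = -5.5 − (-9.5) = 4 dB; output overshoot = GR / (R − 1) = 4 / 4 = 1 dB.
Threshold = output − output overshoot = -9.5 − 1 = -10.5 dBFS.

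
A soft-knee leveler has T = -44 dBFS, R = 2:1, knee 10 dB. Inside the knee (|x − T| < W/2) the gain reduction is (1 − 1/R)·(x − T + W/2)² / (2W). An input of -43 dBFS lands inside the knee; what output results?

-43.9 dBFS

x − T + W/2 = -43 − (-44) + 5 = 6.
GR = (1 − 1/2) × 6² / 20 = 0.5 × 36 / 20 = 0.9 dB.
Output = -43 − 0.9 = -43.9 dBFS.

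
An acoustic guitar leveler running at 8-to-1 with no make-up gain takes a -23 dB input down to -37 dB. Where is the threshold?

-39 dB

Input is 16 dB above T (since output overshoot × R = input overshoot: (-37 − T)·8 = -23 − T gives T = -39 dB).
Check: -39 + (-23 − (-39))/8 = -39 + 2 = -37 dB. ✓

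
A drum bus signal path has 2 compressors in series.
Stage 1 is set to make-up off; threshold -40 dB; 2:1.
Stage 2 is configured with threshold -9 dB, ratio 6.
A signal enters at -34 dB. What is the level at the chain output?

-37 dB

Stage 1: 6 dB above -40 dB, reduced 2:1 to 3 dB above → -37 dB.
Stage 2: -37 dB ≤ -9 dB, so stage 2 doesn't engage; output -37 dB.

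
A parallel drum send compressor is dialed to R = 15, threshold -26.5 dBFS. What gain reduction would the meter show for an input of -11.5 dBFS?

14 dB

The signal is 15 dB above threshold.
At 15:1, output sits 15/15 = 1 dB above threshold.
GR = overshoot in − overshoot out = 15 − 1 = 14 dB.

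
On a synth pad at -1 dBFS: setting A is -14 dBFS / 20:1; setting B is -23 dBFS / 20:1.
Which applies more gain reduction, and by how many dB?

B, by 8.55 dB

A: GR = 13 − 13/20 = 12.35 dB.
B: GR = 22 − 22/20 = 20.9 dB.
Difference: 8.55 dB in favour of B.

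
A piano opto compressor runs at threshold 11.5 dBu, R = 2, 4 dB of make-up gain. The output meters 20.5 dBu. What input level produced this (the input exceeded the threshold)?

Remove make-up: 20.5 − 4 = 16.5 dBu.
That's 5 dB above the 11.5 dBu threshold.
Input overshoot = R × output overshoot = 10 dB → input = 11.5 + 10 = 21.5 dBu.

21.5 dBu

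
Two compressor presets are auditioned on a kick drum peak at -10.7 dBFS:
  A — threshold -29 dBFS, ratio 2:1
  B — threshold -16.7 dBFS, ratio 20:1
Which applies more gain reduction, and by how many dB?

A: overshoot 18.3 dB → output overshoot 9.15 dB → GR 9.15 dB.
B: overshoot 6 dB → output overshoot 0.3 dB → GR 5.7 dB.
A reduces 3.45 dB more.

A, by 3.45 dB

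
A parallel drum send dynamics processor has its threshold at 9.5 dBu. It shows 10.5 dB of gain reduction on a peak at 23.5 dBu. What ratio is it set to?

Input overshoot = 23.5 − 9.5 = 14 dB.
Output overshoot = 14 − 10.5 = 3.5 dB.
Ratio = input overshoot / output overshoot = 14 / 3.5 = 4.

4:1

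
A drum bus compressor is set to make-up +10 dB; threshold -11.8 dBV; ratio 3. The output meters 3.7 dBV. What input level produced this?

Remove make-up: 3.7 − 10 = -6.3 dBV.
The compressed level sits -6.3 − (-11.8) = 5.5 dB over threshold.
Before 3:1 compression the overshoot was 5.5 × 3 = 16.5 dB, so input = -11.8 + 16.5 = 4.7 dBV.

4.7 dBV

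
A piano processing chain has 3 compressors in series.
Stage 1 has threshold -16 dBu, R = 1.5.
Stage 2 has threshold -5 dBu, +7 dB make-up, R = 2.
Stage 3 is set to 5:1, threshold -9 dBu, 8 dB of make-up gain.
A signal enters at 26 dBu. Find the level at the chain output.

Stage 1: 26 dBu is 42 dB over -16 dBu; at 1.5:1 that becomes 28 dB over, giving 12 dBu.
Stage 2: 17 dB above -5 dBu, reduced 2:1 to 8.5 dB above → 3.5 dBu; +7 dB make-up → 10.5 dBu.
Stage 3: 10.5 dBu is 19.5 dB over -9 dBu; at 5:1 that becomes 3.9 dB over, giving -5.1 dBu; +8 dB make-up → 2.9 dBu.

2.9 dBu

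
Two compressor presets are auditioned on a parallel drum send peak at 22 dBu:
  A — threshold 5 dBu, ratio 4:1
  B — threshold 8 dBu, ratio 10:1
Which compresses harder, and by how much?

A: GR = 17 − 17/4 = 12.75 dB.
B: GR = 14 − 14/10 = 12.6 dB.
Difference: 0.15 dB in favour of A.

A, by 0.15 dB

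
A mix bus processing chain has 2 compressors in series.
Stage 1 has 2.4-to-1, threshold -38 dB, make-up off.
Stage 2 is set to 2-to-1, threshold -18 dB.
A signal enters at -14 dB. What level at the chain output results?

Stage 1: -14 dB is 24 dB over -38 dB; at 2.4:1 that becomes 10 dB over, giving -28 dB.
Stage 2: -28 dB is at or below the -18 dB threshold — no compression; output -28 dB.

-28 dB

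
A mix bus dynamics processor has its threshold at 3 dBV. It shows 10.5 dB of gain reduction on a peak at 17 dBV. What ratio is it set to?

Input overshoot = 17 − 3 = 14 dB.
Output overshoot = 14 − 10.5 = 3.5 dB.
Ratio = input overshoot / output overshoot = 14 / 3.5 = 4.

4:1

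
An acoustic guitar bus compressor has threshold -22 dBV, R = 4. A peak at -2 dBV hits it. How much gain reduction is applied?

The signal is 20 dB above threshold.
At 4:1, output sits 20/4 = 5 dB above threshold.
So the signal is attenuated by 20 − 5 = 15 dB.

15 dB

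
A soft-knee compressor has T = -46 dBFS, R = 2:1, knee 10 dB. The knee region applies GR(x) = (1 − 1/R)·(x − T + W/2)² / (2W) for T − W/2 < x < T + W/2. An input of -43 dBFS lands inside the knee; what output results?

-44.6 dBFS

x − T + W/2 = -43 − (-46) + 5 = 8.
GR = (1 − 1/2) × 8² / 20 = 0.5 × 64 / 20 = 1.6 dB.
Output = -43 − 1.6 = -44.6 dBFS.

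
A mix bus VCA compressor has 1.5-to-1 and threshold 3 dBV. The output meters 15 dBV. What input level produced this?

Post-compression overshoot = 15 − 3 = 12 dB.
Undo the ratio: input overshoot = 12 × 1.5 = 18 dB, giving input = 21 dBV.

21 dBV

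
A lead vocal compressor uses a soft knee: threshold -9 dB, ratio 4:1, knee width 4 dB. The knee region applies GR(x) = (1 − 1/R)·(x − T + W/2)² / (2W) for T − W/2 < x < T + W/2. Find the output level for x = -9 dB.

-9.375 dB

x − T + W/2 = -9 − (-9) + 2 = 2.
GR = (1 − 1/4) × 2² / 8 = 0.75 × 4 / 8 = 0.375 dB.
Output = -9 − 0.375 = -9.375 dB.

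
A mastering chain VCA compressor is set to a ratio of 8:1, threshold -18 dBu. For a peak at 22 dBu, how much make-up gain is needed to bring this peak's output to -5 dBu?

The peak compresses to -18 + 40/8 = -13 dBu.
To reach -5 dBu requires -5 − (-13) = 8 dB of make-up.

8 dB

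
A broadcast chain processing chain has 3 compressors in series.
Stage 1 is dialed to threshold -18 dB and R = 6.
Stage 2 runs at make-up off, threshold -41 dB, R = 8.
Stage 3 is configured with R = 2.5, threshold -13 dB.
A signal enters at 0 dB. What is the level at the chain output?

Stage 1: 0 dB is 18 dB over -18 dB; at 6:1 that becomes 3 dB over, giving -15 dB.
Stage 2: -15 dB is 26 dB over -41 dB; at 8:1 that becomes 3.25 dB over, giving -37.75 dB.
Stage 3: below threshold (-37.75 ≤ -13); passes unchanged; output -37.75 dB.

-37.75 dB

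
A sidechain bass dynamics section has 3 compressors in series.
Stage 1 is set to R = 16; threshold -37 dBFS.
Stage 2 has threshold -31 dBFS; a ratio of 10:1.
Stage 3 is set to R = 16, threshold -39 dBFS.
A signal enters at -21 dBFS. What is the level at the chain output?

Stage 1: -21 dBFS is 16 dB over -37 dBFS; at 16:1 that becomes 1 dB over, giving -36 dBFS.
Stage 2: -36 dBFS ≤ -31 dBFS, so stage 2 doesn't engage; output -36 dBFS.
Stage 3: overshoot 3 dB → 3/16 = 0.1875 dB → -38.8125 dBFS.

-38.8125 dBFS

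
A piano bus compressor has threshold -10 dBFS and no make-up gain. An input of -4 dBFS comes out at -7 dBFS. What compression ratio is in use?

2:1

Input overshoot = -4 − (-10) = 6 dB; output overshoot = -7 − (-10) = 3 dB.
Ratio = 6 / 3 = 2.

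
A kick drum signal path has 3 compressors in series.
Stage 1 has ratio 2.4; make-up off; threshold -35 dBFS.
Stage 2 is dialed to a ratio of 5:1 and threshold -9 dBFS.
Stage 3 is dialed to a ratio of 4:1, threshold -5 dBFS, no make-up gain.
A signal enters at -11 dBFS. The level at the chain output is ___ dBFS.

Stage 1: overshoot 24 dB → 24/2.4 = 10 dB → -25 dBFS.
Stage 2: below threshold (-25 ≤ -9); passes unchanged; output -25 dBFS.
Stage 3: below threshold (-25 ≤ -5); passes unchanged; output -25 dBFS.

-25 dBFS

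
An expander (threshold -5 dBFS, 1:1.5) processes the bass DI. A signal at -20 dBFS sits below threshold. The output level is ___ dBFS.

Below threshold, a 1:1.5 expander applies gain = (1.5−1)×(T − x) of attenuation.
(1.5−1) × 15 = 7.5 dB, so output = -20 − 7.5 = -27.5 dBFS.

-27.5 dBFS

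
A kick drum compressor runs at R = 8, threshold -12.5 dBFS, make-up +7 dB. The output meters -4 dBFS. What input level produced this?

Remove make-up: -4 − 7 = -11 dBFS.
The compressed level sits -11 − (-12.5) = 1.5 dB over threshold.
Input overshoot = R × output overshoot = 12 dB → input = -12.5 + 12 = -0.5 dBFS.

-0.5 dBFS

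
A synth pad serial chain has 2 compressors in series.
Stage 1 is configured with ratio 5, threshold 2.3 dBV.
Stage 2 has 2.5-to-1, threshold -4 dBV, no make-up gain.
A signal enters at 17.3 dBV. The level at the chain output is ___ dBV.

Stage 1: 15 dB above 2.3 dBV, reduced 5:1 to 3 dB above → 5.3 dBV.
Stage 2: overshoot 9.3 dB → 9.3/2.5 = 3.72 dB → -0.28 dBV.

-0.28 dBV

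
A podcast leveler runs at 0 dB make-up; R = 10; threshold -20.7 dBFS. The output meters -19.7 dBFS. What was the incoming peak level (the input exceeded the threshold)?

-10.7 dBFS

The compressed level sits -19.7 − (-20.7) = 1 dB over threshold.
Undo the ratio: input overshoot = 1 × 10 = 10 dB, giving input = -10.7 dBFS.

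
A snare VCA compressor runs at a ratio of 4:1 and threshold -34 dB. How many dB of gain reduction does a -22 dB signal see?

Overshoot = -22 − (-34) = 12 dB.
At 4:1, output sits 12/4 = 3 dB above threshold.
GR = overshoot in − overshoot out = 12 − 3 = 9 dB.

9 dB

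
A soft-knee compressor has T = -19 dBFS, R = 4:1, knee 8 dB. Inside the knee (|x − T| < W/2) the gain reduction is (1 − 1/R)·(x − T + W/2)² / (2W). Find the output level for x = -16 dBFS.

-18.296875 dBFS

x − T + W/2 = -16 − (-19) + 4 = 7.
GR = (1 − 1/4) × 7² / 16 = 0.75 × 49 / 16 = 2.296875 dB.
Output = -16 − 2.296875 = -18.296875 dBFS.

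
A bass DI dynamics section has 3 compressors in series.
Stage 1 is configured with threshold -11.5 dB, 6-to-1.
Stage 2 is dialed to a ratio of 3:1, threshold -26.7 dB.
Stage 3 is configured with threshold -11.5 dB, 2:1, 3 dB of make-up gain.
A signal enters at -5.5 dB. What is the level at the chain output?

Stage 1: -5.5 dB is 6 dB over -11.5 dB; at 6:1 that becomes 1 dB over, giving -10.5 dB.
Stage 2: 16.2 dB above -26.7 dB, reduced 3:1 to 5.4 dB above → -21.3 dB.
Stage 3: below threshold (-21.3 ≤ -11.5); passes unchanged; make-up brings it to -18.3 dB.

-18.3 dB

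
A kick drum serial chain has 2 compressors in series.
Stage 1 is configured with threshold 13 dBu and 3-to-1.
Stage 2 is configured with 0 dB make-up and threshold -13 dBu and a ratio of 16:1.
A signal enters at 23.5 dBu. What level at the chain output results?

Stage 1: 23.5 dBu is 10.5 dB over 13 dBu; at 3:1 that becomes 3.5 dB over, giving 16.5 dBu.
Stage 2: overshoot 29.5 dB → 29.5/16 = 1.84375 dB → -11.15625 dBu.

-11.15625 dBu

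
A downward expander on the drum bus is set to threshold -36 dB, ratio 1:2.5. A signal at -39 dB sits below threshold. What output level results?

-43.5 dB

Below threshold, a 1:2.5 expander applies gain = (2.5−1)×(T − x) of attenuation.
(2.5−1) × 3 = 4.5 dB, so output = -39 − 4.5 = -43.5 dB.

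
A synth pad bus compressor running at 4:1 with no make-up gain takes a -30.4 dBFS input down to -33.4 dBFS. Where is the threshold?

-34.4 dBFS

Gain reduction = -30.4 − (-33.4) = 3 dB; output overshoot = GR / (R − 1) = 3 / 3 = 1 dB.
Threshold = output − output overshoot = -33.4 − 1 = -34.4 dBFS.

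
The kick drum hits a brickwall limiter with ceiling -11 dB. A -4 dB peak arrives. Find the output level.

-11 dB

The limiter clamps the peak to its -11 dB ceiling.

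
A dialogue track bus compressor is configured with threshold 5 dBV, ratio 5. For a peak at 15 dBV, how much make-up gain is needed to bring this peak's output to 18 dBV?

11 dB

The peak compresses to 5 + 10/5 = 7 dBV.
To reach 18 dBV requires 18 − 7 = 11 dB of make-up.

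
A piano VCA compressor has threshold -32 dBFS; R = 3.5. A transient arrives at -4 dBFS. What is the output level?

-24 dBFS

The input is 28 dB above the -32 dBFS threshold.
At 3.5:1 the overshoot is divided by 3.5, leaving 8 dB above threshold.
That puts the output at -24 dBFS.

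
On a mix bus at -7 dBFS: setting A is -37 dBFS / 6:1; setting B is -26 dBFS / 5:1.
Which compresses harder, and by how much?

A: 30 dB over, compressed to 5 dB over, so 25 dB of GR.
B: 19 dB over, compressed to 3.8 dB over, so 15.2 dB of GR.
A applies 9.8 dB more gain reduction.

A, by 9.8 dB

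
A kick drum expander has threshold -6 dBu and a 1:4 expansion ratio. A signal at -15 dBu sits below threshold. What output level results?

The input is 9 dB below the -6 dBu threshold.
A 1:4 expander multiplies undershoot by 4: 9 × 4 = 36 dB below threshold.
Output = -6 − 36 = -42 dBu.

-42 dBu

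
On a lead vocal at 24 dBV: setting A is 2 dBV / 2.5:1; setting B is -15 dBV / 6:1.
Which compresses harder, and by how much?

A: overshoot 22 dB → output overshoot 8.8 dB → GR 13.2 dB.
B: overshoot 39 dB → output overshoot 6.5 dB → GR 32.5 dB.
B applies 19.3 dB more gain reduction.

B, by 19.3 dB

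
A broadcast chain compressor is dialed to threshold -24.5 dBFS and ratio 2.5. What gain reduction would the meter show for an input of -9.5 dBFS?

9 dB

The signal is 15 dB above threshold.
A 2.5:1 ratio leaves 6 dB of that excess.
So the signal is attenuated by 15 − 6 = 9 dB.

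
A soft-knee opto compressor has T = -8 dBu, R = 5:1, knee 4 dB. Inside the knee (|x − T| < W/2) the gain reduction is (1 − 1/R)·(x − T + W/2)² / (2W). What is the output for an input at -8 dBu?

-8.4 dBu

x − T + W/2 = -8 − (-8) + 2 = 2.
GR = (1 − 1/5) × 2² / 8 = 0.8 × 4 / 8 = 0.4 dB.
Output = -8 − 0.4 = -8.4 dBu.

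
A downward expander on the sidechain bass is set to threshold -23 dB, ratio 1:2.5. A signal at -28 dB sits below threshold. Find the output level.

Undershoot = (-23) − (-28) = 5 dB.
At 1:2.5, that expands to 12.5 dB under threshold.
Output = -23 − 12.5 = -35.5 dB.

-35.5 dB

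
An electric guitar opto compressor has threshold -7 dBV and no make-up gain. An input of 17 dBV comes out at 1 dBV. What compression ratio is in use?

Input overshoot = 17 − (-7) = 24 dB; output overshoot = 1 − (-7) = 8 dB.
Ratio = 24 / 8 = 3.

3:1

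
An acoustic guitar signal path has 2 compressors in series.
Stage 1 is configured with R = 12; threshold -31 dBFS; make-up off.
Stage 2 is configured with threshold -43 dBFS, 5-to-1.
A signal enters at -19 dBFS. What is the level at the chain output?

Stage 1: 12 dB above -31 dBFS, reduced 12:1 to 1 dB above → -30 dBFS.
Stage 2: 13 dB above -43 dBFS, reduced 5:1 to 2.6 dB above → -40.4 dBFS.

-40.4 dBFS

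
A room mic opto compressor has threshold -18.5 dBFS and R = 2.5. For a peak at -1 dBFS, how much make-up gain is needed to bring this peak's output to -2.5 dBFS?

Without make-up, output = threshold + overshoot/2.5 = -18.5 + 7 = -11.5 dBFS.
Gap to target: 9 dB.

9 dB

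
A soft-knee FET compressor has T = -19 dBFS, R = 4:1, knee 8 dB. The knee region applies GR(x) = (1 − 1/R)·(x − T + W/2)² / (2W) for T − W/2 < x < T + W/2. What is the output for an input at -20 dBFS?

x − T + W/2 = -20 − (-19) + 4 = 3.
GR = (1 − 1/4) × 3² / 16 = 0.75 × 9 / 16 = 0.421875 dB.
Output = -20 − 0.421875 = -20.421875 dBFS.

-20.421875 dBFS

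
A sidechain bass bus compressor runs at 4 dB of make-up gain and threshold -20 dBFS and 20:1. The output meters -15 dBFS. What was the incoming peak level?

Remove make-up: -15 − 4 = -19 dBFS.
The compressed level sits -19 − (-20) = 1 dB over threshold.
Before 20:1 compression the overshoot was 1 × 20 = 20 dB, so input = -20 + 20 = 0 dBFS.

0 dBFS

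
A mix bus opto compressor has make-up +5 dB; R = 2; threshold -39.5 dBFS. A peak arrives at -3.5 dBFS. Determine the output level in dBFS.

The input is 36 dB above the -39.5 dBFS threshold.
At 2:1 the overshoot is divided by 2, leaving 18 dB above threshold.
That puts the output at -21.5 dBFS; make-up adds 5 dB, giving -16.5 dBFS.

-16.5 dBFS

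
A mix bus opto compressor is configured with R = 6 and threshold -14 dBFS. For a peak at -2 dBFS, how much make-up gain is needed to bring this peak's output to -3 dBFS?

9 dB

Without make-up, output = threshold + overshoot/6 = -14 + 2 = -12 dBFS.
Gap to target: 9 dB.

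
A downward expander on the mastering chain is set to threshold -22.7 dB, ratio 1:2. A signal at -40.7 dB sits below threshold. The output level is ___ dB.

Undershoot = (-22.7) − (-40.7) = 18 dB.
At 1:2, that expands to 36 dB under threshold.
Output = -22.7 − 36 = -58.7 dB.

-58.7 dB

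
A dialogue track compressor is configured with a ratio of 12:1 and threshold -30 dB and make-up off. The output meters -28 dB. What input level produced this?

Post-compression overshoot = -28 − (-30) = 2 dB.
Before 12:1 compression the overshoot was 2 × 12 = 24 dB, so input = -30 + 24 = -6 dB.

-6 dB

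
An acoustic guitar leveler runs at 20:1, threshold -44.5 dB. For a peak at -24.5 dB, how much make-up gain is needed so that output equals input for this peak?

19 dB

Without make-up, output = threshold + overshoot/20 = -44.5 + 1 = -43.5 dB.
Gap to target: 19 dB.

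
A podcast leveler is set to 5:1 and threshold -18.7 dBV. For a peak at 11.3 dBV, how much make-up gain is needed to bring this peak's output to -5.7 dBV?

7 dB

Without make-up, output = threshold + overshoot/5 = -18.7 + 6 = -12.7 dBV.
Gap to target: 7 dB.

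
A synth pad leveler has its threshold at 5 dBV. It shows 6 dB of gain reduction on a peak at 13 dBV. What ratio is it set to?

Input overshoot = 13 − 5 = 8 dB.
Output overshoot = 8 − 6 = 2 dB.
Ratio = input overshoot / output overshoot = 8 / 2 = 4.

4:1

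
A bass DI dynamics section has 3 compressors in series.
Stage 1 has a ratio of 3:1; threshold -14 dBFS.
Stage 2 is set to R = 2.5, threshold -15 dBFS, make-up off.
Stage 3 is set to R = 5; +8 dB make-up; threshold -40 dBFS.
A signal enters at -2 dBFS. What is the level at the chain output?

Stage 1: 12 dB above -14 dBFS, reduced 3:1 to 4 dB above → -10 dBFS.
Stage 2: -10 dBFS is 5 dB over -15 dBFS; at 2.5:1 that becomes 2 dB over, giving -13 dBFS.
Stage 3: overshoot 27 dB → 27/5 = 5.4 dB → -34.6 dBFS; +8 dB make-up → -26.6 dBFS.

-26.6 dBFS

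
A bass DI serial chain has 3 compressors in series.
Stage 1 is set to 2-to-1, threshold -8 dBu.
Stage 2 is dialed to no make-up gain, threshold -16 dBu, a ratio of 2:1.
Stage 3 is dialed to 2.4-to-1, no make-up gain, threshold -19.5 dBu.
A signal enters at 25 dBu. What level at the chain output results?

Stage 1: 25 dBu is 33 dB over -8 dBu; at 2:1 that becomes 16.5 dB over, giving 8.5 dBu.
Stage 2: 24.5 dB above -16 dBu, reduced 2:1 to 12.25 dB above → -3.75 dBu.
Stage 3: 15.75 dB above -19.5 dBu, reduced 2.4:1 to 6.5625 dB above → -12.9375 dBu.

-12.9375 dBu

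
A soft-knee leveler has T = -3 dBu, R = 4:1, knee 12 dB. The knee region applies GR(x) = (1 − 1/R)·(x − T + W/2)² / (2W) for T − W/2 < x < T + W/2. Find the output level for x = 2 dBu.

x − T + W/2 = 2 − (-3) + 6 = 11.
GR = (1 − 1/4) × 11² / 24 = 0.75 × 121 / 24 = 3.78125 dB.
Output = 2 − 3.78125 = -1.78125 dBu.

-1.78125 dBu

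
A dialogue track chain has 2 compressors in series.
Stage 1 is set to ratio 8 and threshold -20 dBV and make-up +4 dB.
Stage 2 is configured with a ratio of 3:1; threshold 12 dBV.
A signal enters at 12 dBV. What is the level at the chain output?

Stage 1: 32 dB above -20 dBV, reduced 8:1 to 4 dB above → -16 dBV; +4 dB make-up → -12 dBV.
Stage 2: -12 dBV is at or below the 12 dBV threshold — no compression; output -12 dBV.

-12 dBV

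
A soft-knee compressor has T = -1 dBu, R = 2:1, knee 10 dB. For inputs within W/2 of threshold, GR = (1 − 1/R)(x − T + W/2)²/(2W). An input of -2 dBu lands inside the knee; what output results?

-2.4 dBu

x − T + W/2 = -2 − (-1) + 5 = 4.
GR = (1 − 1/2) × 4² / 20 = 0.5 × 16 / 20 = 0.4 dB.
Output = -2 − 0.4 = -2.4 dBu.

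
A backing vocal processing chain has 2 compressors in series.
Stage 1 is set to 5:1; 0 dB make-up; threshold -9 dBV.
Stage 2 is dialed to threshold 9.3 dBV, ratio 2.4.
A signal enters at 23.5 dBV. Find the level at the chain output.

-2.5 dBV

Stage 1: overshoot 32.5 dB → 32.5/5 = 6.5 dB → -2.5 dBV.
Stage 2: below threshold (-2.5 ≤ 9.3); passes unchanged; output -2.5 dBV.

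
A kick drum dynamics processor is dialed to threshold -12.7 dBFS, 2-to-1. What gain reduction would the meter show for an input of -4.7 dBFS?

4 dB

-4.7 dBFS exceeds the threshold by 8 dB.
A 2:1 ratio leaves 4 dB of that excess.
Gain reduction = 8 − 4 = 4 dB.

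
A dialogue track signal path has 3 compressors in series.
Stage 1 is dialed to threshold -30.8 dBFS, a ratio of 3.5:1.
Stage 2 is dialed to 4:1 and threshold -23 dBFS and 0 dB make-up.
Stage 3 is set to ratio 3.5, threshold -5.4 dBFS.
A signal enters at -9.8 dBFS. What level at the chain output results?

Stage 1: -9.8 dBFS is 21 dB over -30.8 dBFS; at 3.5:1 that becomes 6 dB over, giving -24.8 dBFS.
Stage 2: below threshold (-24.8 ≤ -23); passes unchanged; output -24.8 dBFS.
Stage 3: -24.8 dBFS is at or below the -5.4 dBFS threshold — no compression; output -24.8 dBFS.

-24.8 dBFS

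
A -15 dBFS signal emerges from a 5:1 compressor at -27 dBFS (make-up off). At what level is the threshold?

Input is 15 dB above T (since output overshoot × R = input overshoot: (-27 − T)·5 = -15 − T gives T = -30 dBFS).
Check: -30 + (-15 − (-30))/5 = -30 + 3 = -27 dBFS. ✓

-30 dBFS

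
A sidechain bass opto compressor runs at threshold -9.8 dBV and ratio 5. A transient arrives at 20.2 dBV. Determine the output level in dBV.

-3.8 dBV

20.2 dBV sits 30 dB over threshold.
At 5:1 the overshoot is divided by 5, leaving 6 dB above threshold.
Output = -9.8 + 6 = -3.8 dBV.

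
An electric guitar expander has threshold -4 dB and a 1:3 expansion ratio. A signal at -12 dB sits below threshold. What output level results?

Below threshold, a 1:3 expander applies gain = (3−1)×(T − x) of attenuation.
(3−1) × 8 = 16 dB, so output = -12 − 16 = -28 dB.

-28 dB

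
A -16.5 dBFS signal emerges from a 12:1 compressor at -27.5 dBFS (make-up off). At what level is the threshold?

Input is 12 dB above T (since output overshoot × R = input overshoot: (-27.5 − T)·12 = -16.5 − T gives T = -28.5 dBFS).
Check: -28.5 + (-16.5 − (-28.5))/12 = -28.5 + 1 = -27.5 dBFS. ✓

-28.5 dBFS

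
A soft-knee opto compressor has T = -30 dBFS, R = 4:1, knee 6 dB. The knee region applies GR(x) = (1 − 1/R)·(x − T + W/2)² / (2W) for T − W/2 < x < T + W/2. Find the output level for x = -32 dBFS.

x − T + W/2 = -32 − (-30) + 3 = 1.
GR = (1 − 1/4) × 1² / 12 = 0.75 × 1 / 12 = 0.0625 dB.
Output = -32 − 0.0625 = -32.0625 dBFS.

-32.0625 dBFS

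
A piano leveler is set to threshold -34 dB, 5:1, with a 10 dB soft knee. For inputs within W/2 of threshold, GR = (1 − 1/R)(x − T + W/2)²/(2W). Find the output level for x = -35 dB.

-35.64 dB

x − T + W/2 = -35 − (-34) + 5 = 4.
GR = (1 − 1/5) × 4² / 20 = 0.8 × 16 / 20 = 0.64 dB.
Output = -35 − 0.64 = -35.64 dB.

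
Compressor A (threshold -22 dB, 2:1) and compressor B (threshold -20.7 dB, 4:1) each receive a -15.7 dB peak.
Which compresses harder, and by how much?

A: 6.3 dB over, compressed to 3.15 dB over, so 3.15 dB of GR.
B: 5 dB over, compressed to 1.25 dB over, so 3.75 dB of GR.
B reduces 0.6 dB more.

B, by 0.6 dB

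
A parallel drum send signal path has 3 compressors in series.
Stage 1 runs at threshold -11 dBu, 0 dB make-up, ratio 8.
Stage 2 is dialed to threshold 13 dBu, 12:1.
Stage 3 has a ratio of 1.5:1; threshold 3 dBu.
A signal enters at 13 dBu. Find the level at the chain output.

-8 dBu

Stage 1: overshoot 24 dB → 24/8 = 3 dB → -8 dBu.
Stage 2: -8 dBu is at or below the 13 dBu threshold — no compression; output -8 dBu.
Stage 3: -8 dBu ≤ 3 dBu, so stage 3 doesn't engage; output -8 dBu.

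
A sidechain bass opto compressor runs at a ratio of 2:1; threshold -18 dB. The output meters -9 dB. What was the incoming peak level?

The compressed level sits -9 − (-18) = 9 dB over threshold.
Input overshoot = R × output overshoot = 18 dB → input = -18 + 18 = 0 dB.

0 dB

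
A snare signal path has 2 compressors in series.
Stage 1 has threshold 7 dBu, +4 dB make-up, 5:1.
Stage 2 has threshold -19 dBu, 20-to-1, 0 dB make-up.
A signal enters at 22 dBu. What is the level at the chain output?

Stage 1: overshoot 15 dB → 15/5 = 3 dB → 10 dBu; +4 dB make-up → 14 dBu.
Stage 2: 33 dB above -19 dBu, reduced 20:1 to 1.65 dB above → -17.35 dBu.

-17.35 dBu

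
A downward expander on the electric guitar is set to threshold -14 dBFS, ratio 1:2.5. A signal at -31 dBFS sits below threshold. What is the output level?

-56.5 dBFS

Undershoot = (-14) − (-31) = 17 dB.
At 1:2.5, that expands to 42.5 dB under threshold.
Output = -14 − 42.5 = -56.5 dBFS.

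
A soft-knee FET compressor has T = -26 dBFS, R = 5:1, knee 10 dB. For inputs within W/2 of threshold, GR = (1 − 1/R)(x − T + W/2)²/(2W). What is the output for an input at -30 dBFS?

-30.04 dBFS

x − T + W/2 = -30 − (-26) + 5 = 1.
GR = (1 − 1/5) × 1² / 20 = 0.8 × 1 / 20 = 0.04 dB.
Output = -30 − 0.04 = -30.04 dBFS.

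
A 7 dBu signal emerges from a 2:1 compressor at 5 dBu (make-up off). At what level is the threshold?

3 dBu

Input is 4 dB above T (since output overshoot × R = input overshoot: (5 − T)·2 = 7 − T gives T = 3 dBu).
Check: 3 + (7 − 3)/2 = 3 + 2 = 5 dBu. ✓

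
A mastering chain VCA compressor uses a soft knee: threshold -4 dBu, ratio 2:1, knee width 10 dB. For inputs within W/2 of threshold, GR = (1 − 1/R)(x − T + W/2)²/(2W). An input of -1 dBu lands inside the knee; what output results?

x − T + W/2 = -1 − (-4) + 5 = 8.
GR = (1 − 1/2) × 8² / 20 = 0.5 × 64 / 20 = 1.6 dB.
Output = -1 − 1.6 = -2.6 dBu.

-2.6 dBu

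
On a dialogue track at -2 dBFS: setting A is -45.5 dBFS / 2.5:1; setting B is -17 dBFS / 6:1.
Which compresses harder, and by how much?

A: 43.5 dB over, compressed to 17.4 dB over, so 26.1 dB of GR.
B: 15 dB over, compressed to 2.5 dB over, so 12.5 dB of GR.
Difference: 13.6 dB in favour of A.

A, by 13.6 dB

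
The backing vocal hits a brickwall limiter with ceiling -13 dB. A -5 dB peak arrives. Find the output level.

-13 dB

A brickwall limiter is an ∞:1 compressor: any input above the ceiling is clamped to -13 dB.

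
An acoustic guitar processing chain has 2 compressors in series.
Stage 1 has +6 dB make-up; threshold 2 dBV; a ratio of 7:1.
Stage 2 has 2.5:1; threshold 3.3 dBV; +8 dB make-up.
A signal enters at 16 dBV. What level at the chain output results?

Stage 1: 16 dBV is 14 dB over 2 dBV; at 7:1 that becomes 2 dB over, giving 4 dBV; +6 dB make-up → 10 dBV.
Stage 2: 10 dBV is 6.7 dB over 3.3 dBV; at 2.5:1 that becomes 2.68 dB over, giving 5.98 dBV; +8 dB make-up → 13.98 dBV.

13.98 dBV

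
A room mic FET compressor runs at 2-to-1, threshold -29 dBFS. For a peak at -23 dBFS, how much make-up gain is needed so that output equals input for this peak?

3 dB

The peak compresses to -29 + 6/2 = -26 dBFS.
To reach -23 dBFS requires -23 − (-26) = 3 dB of make-up.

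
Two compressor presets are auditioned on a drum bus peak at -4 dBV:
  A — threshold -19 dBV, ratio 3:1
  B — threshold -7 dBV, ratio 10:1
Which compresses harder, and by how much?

A: GR = 15 − 15/3 = 10 dB.
B: GR = 3 − 3/10 = 2.7 dB.
Difference: 7.3 dB in favour of A.

A, by 7.3 dB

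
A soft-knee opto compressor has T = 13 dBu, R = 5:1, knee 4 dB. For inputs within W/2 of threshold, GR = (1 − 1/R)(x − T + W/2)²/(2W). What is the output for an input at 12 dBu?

11.9 dBu

x − T + W/2 = 12 − 13 + 2 = 1.
GR = (1 − 1/5) × 1² / 8 = 0.8 × 1 / 8 = 0.1 dB.
Output = 12 − 0.1 = 11.9 dBu.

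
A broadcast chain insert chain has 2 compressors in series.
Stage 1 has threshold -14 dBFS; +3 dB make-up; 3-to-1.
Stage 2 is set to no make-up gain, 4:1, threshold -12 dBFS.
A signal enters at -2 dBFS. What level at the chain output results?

Stage 1: overshoot 12 dB → 12/3 = 4 dB → -10 dBFS; +3 dB make-up → -7 dBFS.
Stage 2: -7 dBFS is 5 dB over -12 dBFS; at 4:1 that becomes 1.25 dB over, giving -10.75 dBFS.

-10.75 dBFS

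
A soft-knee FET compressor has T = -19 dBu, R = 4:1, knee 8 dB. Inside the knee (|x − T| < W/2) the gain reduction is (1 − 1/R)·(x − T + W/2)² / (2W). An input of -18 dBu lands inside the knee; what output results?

x − T + W/2 = -18 − (-19) + 4 = 5.
GR = (1 − 1/4) × 5² / 16 = 0.75 × 25 / 16 = 1.171875 dB.
Output = -18 − 1.171875 = -19.171875 dBu.

-19.171875 dBu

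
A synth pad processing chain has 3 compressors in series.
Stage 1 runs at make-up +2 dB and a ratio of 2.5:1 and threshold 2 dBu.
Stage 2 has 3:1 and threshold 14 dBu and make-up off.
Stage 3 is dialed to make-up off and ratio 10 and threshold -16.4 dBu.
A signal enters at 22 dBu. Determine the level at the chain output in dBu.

-13.56 dBu

Stage 1: 22 dBu is 20 dB over 2 dBu; at 2.5:1 that becomes 8 dB over, giving 10 dBu; +2 dB make-up → 12 dBu.
Stage 2: 12 dBu is at or below the 14 dBu threshold — no compression; output 12 dBu.
Stage 3: overshoot 28.4 dB → 28.4/10 = 2.84 dB → -13.56 dBu.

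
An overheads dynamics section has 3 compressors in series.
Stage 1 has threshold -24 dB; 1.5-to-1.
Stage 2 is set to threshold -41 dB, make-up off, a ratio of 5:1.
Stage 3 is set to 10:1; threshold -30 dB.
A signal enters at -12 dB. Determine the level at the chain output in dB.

Stage 1: -12 dB is 12 dB over -24 dB; at 1.5:1 that becomes 8 dB over, giving -16 dB.
Stage 2: -16 dB is 25 dB over -41 dB; at 5:1 that becomes 5 dB over, giving -36 dB.
Stage 3: -36 dB ≤ -30 dB, so stage 3 doesn't engage; output -36 dB.

-36 dB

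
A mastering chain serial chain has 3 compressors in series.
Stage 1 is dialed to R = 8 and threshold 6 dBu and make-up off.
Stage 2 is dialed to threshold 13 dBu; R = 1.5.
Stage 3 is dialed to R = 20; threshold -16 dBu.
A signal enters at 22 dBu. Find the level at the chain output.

-14.8 dBu

Stage 1: 22 dBu is 16 dB over 6 dBu; at 8:1 that becomes 2 dB over, giving 8 dBu.
Stage 2: 8 dBu ≤ 13 dBu, so stage 2 doesn't engage; output 8 dBu.
Stage 3: overshoot 24 dB → 24/20 = 1.2 dB → -14.8 dBu.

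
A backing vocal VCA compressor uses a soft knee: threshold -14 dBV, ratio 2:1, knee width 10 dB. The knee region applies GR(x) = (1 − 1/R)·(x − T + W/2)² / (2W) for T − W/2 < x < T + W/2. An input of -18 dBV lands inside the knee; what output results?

x − T + W/2 = -18 − (-14) + 5 = 1.
GR = (1 − 1/2) × 1² / 20 = 0.5 × 1 / 20 = 0.025 dB.
Output = -18 − 0.025 = -18.025 dBV.

-18.025 dBV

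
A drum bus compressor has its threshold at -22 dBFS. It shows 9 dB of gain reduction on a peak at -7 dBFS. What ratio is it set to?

Input overshoot = -7 − (-22) = 15 dB.
Output overshoot = 15 − 9 = 6 dB.
Ratio = input overshoot / output overshoot = 15 / 6 = 2.5.

2.5:1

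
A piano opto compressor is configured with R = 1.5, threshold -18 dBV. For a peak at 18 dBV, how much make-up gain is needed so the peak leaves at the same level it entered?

The peak compresses to -18 + 36/1.5 = 6 dBV.
To reach 18 dBV requires 18 − 6 = 12 dB of make-up.

12 dB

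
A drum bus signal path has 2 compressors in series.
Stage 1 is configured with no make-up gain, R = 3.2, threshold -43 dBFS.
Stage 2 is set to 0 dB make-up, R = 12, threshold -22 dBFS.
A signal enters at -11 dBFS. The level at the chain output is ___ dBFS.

Stage 1: overshoot 32 dB → 32/3.2 = 10 dB → -33 dBFS.
Stage 2: below threshold (-33 ≤ -22); passes unchanged; output -33 dBFS.

-33 dBFS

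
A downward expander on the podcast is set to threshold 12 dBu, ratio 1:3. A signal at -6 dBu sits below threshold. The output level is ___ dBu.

-42 dBu

Below threshold, a 1:3 expander applies gain = (3−1)×(T − x) of attenuation.
(3−1) × 18 = 36 dB, so output = -6 − 36 = -42 dBu.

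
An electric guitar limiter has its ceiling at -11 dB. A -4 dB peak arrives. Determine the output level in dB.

-11 dB

At ∞:1, everything above -11 dB is held at the ceiling.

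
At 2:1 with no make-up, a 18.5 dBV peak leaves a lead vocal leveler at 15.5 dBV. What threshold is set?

Input is 6 dB above T (since output overshoot × R = input overshoot: (15.5 − T)·2 = 18.5 − T gives T = 12.5 dBV).
Check: 12.5 + (18.5 − 12.5)/2 = 12.5 + 3 = 15.5 dBV. ✓

12.5 dBV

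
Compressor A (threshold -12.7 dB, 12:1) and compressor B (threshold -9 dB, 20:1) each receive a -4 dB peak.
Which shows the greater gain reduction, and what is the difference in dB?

A, by 3.225 dB

A: 8.7 dB over, compressed to 0.725 dB over, so 7.975 dB of GR.
B: 5 dB over, compressed to 0.25 dB over, so 4.75 dB of GR.
Difference: 3.225 dB in favour of A.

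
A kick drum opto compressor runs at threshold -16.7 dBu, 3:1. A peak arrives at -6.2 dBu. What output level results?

Overshoot: -6.2 − (-16.7) = 10.5 dB.
The 10.5 dB excess becomes 3.5 dB after 3:1 reduction.
That puts the output at -13.2 dBu.

-13.2 dBu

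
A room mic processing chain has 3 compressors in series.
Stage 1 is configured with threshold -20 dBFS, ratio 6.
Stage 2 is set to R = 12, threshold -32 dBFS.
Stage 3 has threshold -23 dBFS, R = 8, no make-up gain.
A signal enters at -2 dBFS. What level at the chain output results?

Stage 1: overshoot 18 dB → 18/6 = 3 dB → -17 dBFS.
Stage 2: 15 dB above -32 dBFS, reduced 12:1 to 1.25 dB above → -30.75 dBFS.
Stage 3: below threshold (-30.75 ≤ -23); passes unchanged; output -30.75 dBFS.

-30.75 dBFS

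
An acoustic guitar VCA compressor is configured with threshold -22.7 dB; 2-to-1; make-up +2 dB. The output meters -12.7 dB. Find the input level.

-6.7 dB

Remove make-up: -12.7 − 2 = -14.7 dB.
Post-compression overshoot = -14.7 − (-22.7) = 8 dB.
Before 2:1 compression the overshoot was 8 × 2 = 16 dB, so input = -22.7 + 16 = -6.7 dB.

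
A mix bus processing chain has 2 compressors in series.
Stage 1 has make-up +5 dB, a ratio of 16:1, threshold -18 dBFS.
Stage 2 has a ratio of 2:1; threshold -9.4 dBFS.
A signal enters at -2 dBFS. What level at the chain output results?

-12 dBFS

Stage 1: 16 dB above -18 dBFS, reduced 16:1 to 1 dB above → -17 dBFS; +5 dB make-up → -12 dBFS.
Stage 2: below threshold (-12 ≤ -9.4); passes unchanged; output -12 dBFS.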